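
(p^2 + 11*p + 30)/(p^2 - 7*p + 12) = (p^2 + 11*p + 30)/(p^2 - 7*p + 12)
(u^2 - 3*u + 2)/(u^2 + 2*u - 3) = (u - 2)/(u + 3)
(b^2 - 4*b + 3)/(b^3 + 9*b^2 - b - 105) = (b - 1)/(b^2 + 12*b + 35)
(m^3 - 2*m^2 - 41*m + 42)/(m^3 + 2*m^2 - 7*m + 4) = (m^2 - m - 42)/(m^2 + 3*m - 4)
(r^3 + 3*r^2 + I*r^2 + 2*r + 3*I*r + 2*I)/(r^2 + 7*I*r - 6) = (r^2 + 3*r + 2)/(r + 6*I)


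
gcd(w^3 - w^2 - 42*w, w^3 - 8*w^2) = w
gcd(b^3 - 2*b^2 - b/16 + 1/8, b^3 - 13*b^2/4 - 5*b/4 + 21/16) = 1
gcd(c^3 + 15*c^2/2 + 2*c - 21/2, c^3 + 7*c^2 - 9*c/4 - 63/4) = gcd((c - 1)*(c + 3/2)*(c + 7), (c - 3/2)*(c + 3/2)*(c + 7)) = c^2 + 17*c/2 + 21/2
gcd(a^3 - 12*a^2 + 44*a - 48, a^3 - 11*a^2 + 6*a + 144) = a - 6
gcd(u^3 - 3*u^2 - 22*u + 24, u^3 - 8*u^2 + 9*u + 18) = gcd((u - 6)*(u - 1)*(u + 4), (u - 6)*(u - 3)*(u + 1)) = u - 6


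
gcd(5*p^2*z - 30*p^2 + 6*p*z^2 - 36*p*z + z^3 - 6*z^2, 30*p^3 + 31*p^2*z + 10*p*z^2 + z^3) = 5*p + z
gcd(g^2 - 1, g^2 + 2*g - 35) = 1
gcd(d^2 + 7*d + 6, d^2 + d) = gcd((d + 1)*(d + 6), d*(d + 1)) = d + 1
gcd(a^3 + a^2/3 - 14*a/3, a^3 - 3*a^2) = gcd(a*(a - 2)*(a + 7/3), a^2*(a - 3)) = a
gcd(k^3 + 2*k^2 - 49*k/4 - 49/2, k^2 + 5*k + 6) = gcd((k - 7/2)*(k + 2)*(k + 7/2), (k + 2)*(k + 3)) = k + 2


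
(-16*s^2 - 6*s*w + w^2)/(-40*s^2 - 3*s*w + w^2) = (2*s + w)/(5*s + w)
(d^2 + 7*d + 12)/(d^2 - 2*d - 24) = (d + 3)/(d - 6)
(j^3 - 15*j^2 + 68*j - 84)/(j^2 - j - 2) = (j^2 - 13*j + 42)/(j + 1)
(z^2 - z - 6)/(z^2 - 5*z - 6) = (-z^2 + z + 6)/(-z^2 + 5*z + 6)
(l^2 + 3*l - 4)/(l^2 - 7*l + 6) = (l + 4)/(l - 6)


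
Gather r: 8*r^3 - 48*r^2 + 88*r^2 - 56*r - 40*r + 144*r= 8*r^3 + 40*r^2 + 48*r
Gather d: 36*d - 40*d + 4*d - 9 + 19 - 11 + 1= 0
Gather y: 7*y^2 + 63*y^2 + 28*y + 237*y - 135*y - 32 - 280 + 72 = 70*y^2 + 130*y - 240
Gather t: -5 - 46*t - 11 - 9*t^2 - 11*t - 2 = -9*t^2 - 57*t - 18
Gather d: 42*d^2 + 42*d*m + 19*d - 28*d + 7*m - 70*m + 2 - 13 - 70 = 42*d^2 + d*(42*m - 9) - 63*m - 81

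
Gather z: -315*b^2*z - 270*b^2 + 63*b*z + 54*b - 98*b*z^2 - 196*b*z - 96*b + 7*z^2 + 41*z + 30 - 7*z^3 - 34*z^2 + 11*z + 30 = -270*b^2 - 42*b - 7*z^3 + z^2*(-98*b - 27) + z*(-315*b^2 - 133*b + 52) + 60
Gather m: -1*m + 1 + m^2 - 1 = m^2 - m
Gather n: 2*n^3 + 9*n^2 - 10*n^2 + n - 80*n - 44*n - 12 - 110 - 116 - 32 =2*n^3 - n^2 - 123*n - 270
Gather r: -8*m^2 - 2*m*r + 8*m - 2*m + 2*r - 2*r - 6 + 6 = -8*m^2 - 2*m*r + 6*m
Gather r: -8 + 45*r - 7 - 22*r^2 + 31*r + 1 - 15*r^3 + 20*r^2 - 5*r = -15*r^3 - 2*r^2 + 71*r - 14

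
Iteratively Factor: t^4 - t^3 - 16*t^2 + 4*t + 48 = (t + 2)*(t^3 - 3*t^2 - 10*t + 24) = (t + 2)*(t + 3)*(t^2 - 6*t + 8) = (t - 2)*(t + 2)*(t + 3)*(t - 4)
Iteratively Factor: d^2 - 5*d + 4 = (d - 1)*(d - 4)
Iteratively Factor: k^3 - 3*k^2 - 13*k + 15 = (k - 1)*(k^2 - 2*k - 15) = (k - 5)*(k - 1)*(k + 3)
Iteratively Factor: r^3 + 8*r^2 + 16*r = (r)*(r^2 + 8*r + 16) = r*(r + 4)*(r + 4)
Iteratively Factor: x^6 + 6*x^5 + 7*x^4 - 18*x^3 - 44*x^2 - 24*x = (x)*(x^5 + 6*x^4 + 7*x^3 - 18*x^2 - 44*x - 24) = x*(x + 1)*(x^4 + 5*x^3 + 2*x^2 - 20*x - 24) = x*(x - 2)*(x + 1)*(x^3 + 7*x^2 + 16*x + 12) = x*(x - 2)*(x + 1)*(x + 2)*(x^2 + 5*x + 6) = x*(x - 2)*(x + 1)*(x + 2)*(x + 3)*(x + 2)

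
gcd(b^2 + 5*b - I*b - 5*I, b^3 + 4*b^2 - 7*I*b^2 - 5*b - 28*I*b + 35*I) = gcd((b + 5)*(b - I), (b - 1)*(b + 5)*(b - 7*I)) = b + 5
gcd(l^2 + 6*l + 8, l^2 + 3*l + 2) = l + 2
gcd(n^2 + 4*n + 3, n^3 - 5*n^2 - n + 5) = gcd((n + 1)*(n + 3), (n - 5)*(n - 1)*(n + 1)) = n + 1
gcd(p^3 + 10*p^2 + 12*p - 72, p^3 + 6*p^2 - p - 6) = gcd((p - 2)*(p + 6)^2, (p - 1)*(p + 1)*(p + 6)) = p + 6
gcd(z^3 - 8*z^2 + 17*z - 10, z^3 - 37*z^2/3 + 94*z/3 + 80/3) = z - 5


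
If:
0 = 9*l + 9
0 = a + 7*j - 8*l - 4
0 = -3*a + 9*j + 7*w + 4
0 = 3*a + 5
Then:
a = -5/3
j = -1/3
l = -1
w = -6/7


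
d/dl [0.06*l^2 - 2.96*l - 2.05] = 0.12*l - 2.96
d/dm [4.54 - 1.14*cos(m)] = 1.14*sin(m)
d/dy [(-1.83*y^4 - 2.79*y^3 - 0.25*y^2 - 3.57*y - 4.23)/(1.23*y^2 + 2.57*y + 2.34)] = (-4.5018*y^5 - 17.541*y^4 - 31.4694*y^3 - 15.8372*y^2 + 9.2358*y + 2.5173)/(1.5129*y^4 + 6.3222*y^3 + 12.3613*y^2 + 12.0276*y + 5.4756)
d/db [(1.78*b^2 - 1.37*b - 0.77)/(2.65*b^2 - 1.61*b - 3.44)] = (0.764699999999999*b^2 - 8.1654*b + 3.4731)/(7.0225*b^4 - 8.533*b^3 - 15.6399*b^2 + 11.0768*b + 11.8336)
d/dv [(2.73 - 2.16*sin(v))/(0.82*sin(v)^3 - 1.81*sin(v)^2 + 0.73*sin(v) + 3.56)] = (3.5424*sin(v)^3 - 10.6254*sin(v)^2 + 9.8826*sin(v) - 9.6825)*cos(v)/(0.6724*sin(v)^6 - 2.9684*sin(v)^5 + 4.4733*sin(v)^4 + 3.1958*sin(v)^3 - 12.3543*sin(v)^2 + 5.1976*sin(v) + 12.6736)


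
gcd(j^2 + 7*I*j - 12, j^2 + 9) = j + 3*I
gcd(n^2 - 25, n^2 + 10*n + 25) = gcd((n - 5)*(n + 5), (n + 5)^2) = n + 5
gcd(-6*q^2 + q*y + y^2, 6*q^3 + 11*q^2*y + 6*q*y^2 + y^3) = 3*q + y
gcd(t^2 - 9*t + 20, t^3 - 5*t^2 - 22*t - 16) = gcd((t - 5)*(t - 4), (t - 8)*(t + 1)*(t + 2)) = 1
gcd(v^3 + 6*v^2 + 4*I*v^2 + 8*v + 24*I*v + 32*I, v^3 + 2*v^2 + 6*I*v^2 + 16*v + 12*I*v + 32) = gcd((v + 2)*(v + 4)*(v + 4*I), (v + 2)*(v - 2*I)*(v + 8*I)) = v + 2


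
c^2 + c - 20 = (c - 4)*(c + 5)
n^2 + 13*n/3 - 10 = (n - 5/3)*(n + 6)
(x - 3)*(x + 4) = x^2 + x - 12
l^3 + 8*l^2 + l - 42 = (l - 2)*(l + 3)*(l + 7)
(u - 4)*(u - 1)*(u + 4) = u^3 - u^2 - 16*u + 16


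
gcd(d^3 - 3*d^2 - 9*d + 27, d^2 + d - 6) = d + 3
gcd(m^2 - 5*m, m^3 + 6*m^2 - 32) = 1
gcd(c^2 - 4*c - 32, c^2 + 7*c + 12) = c + 4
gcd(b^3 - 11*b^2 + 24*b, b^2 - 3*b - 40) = b - 8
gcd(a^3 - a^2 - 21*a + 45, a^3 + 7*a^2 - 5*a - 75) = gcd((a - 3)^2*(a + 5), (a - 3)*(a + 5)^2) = a^2 + 2*a - 15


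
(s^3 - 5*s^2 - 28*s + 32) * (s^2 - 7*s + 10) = s^5 - 12*s^4 + 17*s^3 + 178*s^2 - 504*s + 320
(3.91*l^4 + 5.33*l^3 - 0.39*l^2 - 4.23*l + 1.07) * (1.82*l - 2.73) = 7.1162*l^5 - 0.973700000000001*l^4 - 15.2607*l^3 - 6.6339*l^2 + 13.4953*l - 2.9211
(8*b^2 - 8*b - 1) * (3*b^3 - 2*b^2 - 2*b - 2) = 24*b^5 - 40*b^4 - 3*b^3 + 2*b^2 + 18*b + 2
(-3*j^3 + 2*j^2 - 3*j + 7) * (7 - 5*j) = 15*j^4 - 31*j^3 + 29*j^2 - 56*j + 49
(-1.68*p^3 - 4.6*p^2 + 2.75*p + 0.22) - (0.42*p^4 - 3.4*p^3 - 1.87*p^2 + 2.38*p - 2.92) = -0.42*p^4 + 1.72*p^3 - 2.73*p^2 + 0.37*p + 3.14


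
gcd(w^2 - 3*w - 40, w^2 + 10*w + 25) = w + 5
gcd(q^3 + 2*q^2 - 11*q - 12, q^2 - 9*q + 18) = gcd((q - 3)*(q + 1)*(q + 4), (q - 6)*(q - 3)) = q - 3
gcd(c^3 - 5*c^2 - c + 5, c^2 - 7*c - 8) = c + 1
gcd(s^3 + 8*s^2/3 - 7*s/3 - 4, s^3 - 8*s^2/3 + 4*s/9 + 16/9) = s - 4/3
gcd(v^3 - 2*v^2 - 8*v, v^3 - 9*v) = v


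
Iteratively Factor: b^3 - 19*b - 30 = (b + 2)*(b^2 - 2*b - 15) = (b + 2)*(b + 3)*(b - 5)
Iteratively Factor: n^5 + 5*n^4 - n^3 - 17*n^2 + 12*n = (n + 4)*(n^4 + n^3 - 5*n^2 + 3*n) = (n - 1)*(n + 4)*(n^3 + 2*n^2 - 3*n) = (n - 1)^2*(n + 4)*(n^2 + 3*n) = (n - 1)^2*(n + 3)*(n + 4)*(n)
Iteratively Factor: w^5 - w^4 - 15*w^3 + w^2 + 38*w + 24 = (w + 1)*(w^4 - 2*w^3 - 13*w^2 + 14*w + 24) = (w + 1)*(w + 3)*(w^3 - 5*w^2 + 2*w + 8) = (w + 1)^2*(w + 3)*(w^2 - 6*w + 8) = (w - 4)*(w + 1)^2*(w + 3)*(w - 2)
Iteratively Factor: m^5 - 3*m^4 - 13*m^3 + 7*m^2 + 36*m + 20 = (m + 2)*(m^4 - 5*m^3 - 3*m^2 + 13*m + 10) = (m + 1)*(m + 2)*(m^3 - 6*m^2 + 3*m + 10) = (m - 5)*(m + 1)*(m + 2)*(m^2 - m - 2) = (m - 5)*(m - 2)*(m + 1)*(m + 2)*(m + 1)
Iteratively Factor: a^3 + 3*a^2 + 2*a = (a + 2)*(a^2 + a) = (a + 1)*(a + 2)*(a)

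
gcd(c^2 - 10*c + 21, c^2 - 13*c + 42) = c - 7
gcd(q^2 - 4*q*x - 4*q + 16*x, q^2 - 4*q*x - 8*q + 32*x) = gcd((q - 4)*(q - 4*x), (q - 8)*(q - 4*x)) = -q + 4*x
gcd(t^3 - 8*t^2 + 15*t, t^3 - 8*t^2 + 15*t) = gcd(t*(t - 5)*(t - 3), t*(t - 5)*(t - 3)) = t^3 - 8*t^2 + 15*t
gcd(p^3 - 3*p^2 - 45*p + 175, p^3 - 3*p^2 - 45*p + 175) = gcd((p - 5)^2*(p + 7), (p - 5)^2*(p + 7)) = p^3 - 3*p^2 - 45*p + 175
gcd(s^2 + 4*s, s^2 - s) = s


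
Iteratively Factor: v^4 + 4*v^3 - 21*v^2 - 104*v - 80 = (v - 5)*(v^3 + 9*v^2 + 24*v + 16) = (v - 5)*(v + 1)*(v^2 + 8*v + 16) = (v - 5)*(v + 1)*(v + 4)*(v + 4)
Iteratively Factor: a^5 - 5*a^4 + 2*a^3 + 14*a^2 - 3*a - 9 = (a - 1)*(a^4 - 4*a^3 - 2*a^2 + 12*a + 9) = (a - 1)*(a + 1)*(a^3 - 5*a^2 + 3*a + 9) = (a - 1)*(a + 1)^2*(a^2 - 6*a + 9) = (a - 3)*(a - 1)*(a + 1)^2*(a - 3)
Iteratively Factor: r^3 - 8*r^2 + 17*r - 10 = (r - 2)*(r^2 - 6*r + 5) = (r - 2)*(r - 1)*(r - 5)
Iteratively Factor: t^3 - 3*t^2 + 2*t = (t - 2)*(t^2 - t) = t*(t - 2)*(t - 1)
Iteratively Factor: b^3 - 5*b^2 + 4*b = (b - 1)*(b^2 - 4*b) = b*(b - 1)*(b - 4)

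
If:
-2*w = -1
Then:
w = 1/2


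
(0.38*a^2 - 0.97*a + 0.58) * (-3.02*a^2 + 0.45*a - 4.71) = -1.1476*a^4 + 3.1004*a^3 - 3.9779*a^2 + 4.8297*a - 2.7318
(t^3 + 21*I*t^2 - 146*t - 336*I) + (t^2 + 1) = t^3 + t^2 + 21*I*t^2 - 146*t + 1 - 336*I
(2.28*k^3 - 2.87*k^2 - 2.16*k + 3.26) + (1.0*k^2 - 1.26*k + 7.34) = 2.28*k^3 - 1.87*k^2 - 3.42*k + 10.6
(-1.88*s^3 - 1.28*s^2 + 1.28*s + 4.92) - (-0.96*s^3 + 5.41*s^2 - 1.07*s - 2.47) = -0.92*s^3 - 6.69*s^2 + 2.35*s + 7.39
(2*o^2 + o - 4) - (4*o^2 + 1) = -2*o^2 + o - 5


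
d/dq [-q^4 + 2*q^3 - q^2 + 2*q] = -4*q^3 + 6*q^2 - 2*q + 2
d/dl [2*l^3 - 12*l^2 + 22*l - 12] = 6*l^2 - 24*l + 22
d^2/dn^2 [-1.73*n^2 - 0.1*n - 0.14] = -3.46000000000000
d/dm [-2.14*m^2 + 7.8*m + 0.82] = 7.8 - 4.28*m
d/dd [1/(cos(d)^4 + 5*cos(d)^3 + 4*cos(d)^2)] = (4*cos(d)^2 + 15*cos(d) + 8)*sin(d)/((cos(d)^2 + 5*cos(d) + 4)^2*cos(d)^3)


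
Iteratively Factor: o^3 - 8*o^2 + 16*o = (o - 4)*(o^2 - 4*o) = (o - 4)^2*(o)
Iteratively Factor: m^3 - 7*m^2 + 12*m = (m - 3)*(m^2 - 4*m) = m*(m - 3)*(m - 4)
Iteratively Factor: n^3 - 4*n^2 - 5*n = (n - 5)*(n^2 + n) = n*(n - 5)*(n + 1)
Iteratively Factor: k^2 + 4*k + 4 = (k + 2)*(k + 2)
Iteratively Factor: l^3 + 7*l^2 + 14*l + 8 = (l + 4)*(l^2 + 3*l + 2) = (l + 1)*(l + 4)*(l + 2)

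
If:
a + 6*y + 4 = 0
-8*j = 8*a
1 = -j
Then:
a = 1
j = -1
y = -5/6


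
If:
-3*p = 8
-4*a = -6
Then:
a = 3/2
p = -8/3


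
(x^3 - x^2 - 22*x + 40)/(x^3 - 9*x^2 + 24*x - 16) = (x^2 + 3*x - 10)/(x^2 - 5*x + 4)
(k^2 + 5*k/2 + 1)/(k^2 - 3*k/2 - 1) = (k + 2)/(k - 2)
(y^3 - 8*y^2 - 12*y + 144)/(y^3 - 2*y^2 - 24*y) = (y - 6)/y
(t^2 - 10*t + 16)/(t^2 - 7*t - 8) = (t - 2)/(t + 1)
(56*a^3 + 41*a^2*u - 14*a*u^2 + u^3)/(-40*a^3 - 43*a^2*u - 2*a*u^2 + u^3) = (-7*a + u)/(5*a + u)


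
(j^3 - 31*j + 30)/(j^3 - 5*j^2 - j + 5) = (j + 6)/(j + 1)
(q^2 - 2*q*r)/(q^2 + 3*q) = (q - 2*r)/(q + 3)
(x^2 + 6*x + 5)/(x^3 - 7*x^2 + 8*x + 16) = (x + 5)/(x^2 - 8*x + 16)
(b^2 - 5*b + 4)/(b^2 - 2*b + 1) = (b - 4)/(b - 1)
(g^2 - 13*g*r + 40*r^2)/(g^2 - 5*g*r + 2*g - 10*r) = (g - 8*r)/(g + 2)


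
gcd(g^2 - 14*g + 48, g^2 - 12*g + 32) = g - 8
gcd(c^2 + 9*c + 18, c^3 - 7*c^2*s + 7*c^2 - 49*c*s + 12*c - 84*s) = c + 3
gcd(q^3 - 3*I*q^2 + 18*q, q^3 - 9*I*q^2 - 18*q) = q^2 - 6*I*q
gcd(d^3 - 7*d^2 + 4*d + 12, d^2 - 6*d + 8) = d - 2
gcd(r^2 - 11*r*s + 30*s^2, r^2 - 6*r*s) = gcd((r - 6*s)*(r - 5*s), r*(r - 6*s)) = r - 6*s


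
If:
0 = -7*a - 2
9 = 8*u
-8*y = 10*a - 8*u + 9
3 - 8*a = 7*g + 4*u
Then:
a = -2/7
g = 11/98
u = 9/8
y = 5/14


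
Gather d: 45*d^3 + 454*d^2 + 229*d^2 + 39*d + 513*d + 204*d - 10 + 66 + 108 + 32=45*d^3 + 683*d^2 + 756*d + 196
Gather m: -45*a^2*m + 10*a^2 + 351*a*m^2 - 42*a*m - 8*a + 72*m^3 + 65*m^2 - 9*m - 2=10*a^2 - 8*a + 72*m^3 + m^2*(351*a + 65) + m*(-45*a^2 - 42*a - 9) - 2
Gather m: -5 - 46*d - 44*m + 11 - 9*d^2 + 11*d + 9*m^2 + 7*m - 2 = -9*d^2 - 35*d + 9*m^2 - 37*m + 4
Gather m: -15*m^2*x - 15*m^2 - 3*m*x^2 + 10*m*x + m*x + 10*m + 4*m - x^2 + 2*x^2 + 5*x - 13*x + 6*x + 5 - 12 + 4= m^2*(-15*x - 15) + m*(-3*x^2 + 11*x + 14) + x^2 - 2*x - 3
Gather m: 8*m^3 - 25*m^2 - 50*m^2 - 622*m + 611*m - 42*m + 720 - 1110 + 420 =8*m^3 - 75*m^2 - 53*m + 30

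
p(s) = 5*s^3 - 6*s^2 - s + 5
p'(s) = 15*s^2 - 12*s - 1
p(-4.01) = -409.88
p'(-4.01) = 288.32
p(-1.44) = -20.93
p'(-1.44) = 47.38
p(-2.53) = -111.85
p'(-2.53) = 125.37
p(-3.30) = -236.72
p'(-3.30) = 201.95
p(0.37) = 4.06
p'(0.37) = -3.39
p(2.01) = 19.35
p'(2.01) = 35.48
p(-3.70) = -326.70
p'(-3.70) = 248.75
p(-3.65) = -314.42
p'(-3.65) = 242.64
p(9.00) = 3155.00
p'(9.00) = 1106.00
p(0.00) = 5.00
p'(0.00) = -1.00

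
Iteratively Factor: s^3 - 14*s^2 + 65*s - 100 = (s - 4)*(s^2 - 10*s + 25) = (s - 5)*(s - 4)*(s - 5)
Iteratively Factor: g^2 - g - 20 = (g - 5)*(g + 4)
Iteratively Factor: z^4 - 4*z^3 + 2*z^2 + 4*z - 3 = (z - 1)*(z^3 - 3*z^2 - z + 3) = (z - 1)^2*(z^2 - 2*z - 3) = (z - 3)*(z - 1)^2*(z + 1)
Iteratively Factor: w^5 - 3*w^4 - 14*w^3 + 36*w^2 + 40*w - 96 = (w - 4)*(w^4 + w^3 - 10*w^2 - 4*w + 24) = (w - 4)*(w - 2)*(w^3 + 3*w^2 - 4*w - 12) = (w - 4)*(w - 2)*(w + 3)*(w^2 - 4) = (w - 4)*(w - 2)^2*(w + 3)*(w + 2)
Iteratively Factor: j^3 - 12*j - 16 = (j + 2)*(j^2 - 2*j - 8) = (j - 4)*(j + 2)*(j + 2)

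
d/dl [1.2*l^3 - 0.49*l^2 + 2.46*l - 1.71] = 3.6*l^2 - 0.98*l + 2.46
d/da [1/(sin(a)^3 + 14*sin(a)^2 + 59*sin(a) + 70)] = (-28*sin(a) + 3*cos(a)^2 - 62)*cos(a)/(sin(a)^3 + 14*sin(a)^2 + 59*sin(a) + 70)^2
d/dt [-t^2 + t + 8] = 1 - 2*t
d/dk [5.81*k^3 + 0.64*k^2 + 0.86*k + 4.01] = 17.43*k^2 + 1.28*k + 0.86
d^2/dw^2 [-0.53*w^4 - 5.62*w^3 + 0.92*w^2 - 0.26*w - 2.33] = -6.36*w^2 - 33.72*w + 1.84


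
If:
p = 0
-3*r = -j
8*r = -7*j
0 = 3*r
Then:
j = 0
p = 0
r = 0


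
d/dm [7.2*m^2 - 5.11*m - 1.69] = 14.4*m - 5.11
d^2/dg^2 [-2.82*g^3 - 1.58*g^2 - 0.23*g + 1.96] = -16.92*g - 3.16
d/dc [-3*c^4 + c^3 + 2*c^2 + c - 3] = -12*c^3 + 3*c^2 + 4*c + 1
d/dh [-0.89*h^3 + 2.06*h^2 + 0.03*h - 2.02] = -2.67*h^2 + 4.12*h + 0.03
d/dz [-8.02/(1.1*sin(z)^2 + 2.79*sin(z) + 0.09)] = (17.644*sin(z) + 22.3758)*cos(z)/(1.1*sin(z)^2 + 2.79*sin(z) + 0.09)^2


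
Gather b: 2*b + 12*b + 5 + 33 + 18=14*b + 56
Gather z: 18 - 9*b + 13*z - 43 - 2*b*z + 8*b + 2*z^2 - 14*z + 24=-b + 2*z^2 + z*(-2*b - 1) - 1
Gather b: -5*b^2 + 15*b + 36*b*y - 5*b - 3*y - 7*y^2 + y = -5*b^2 + b*(36*y + 10) - 7*y^2 - 2*y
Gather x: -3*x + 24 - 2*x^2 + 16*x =-2*x^2 + 13*x + 24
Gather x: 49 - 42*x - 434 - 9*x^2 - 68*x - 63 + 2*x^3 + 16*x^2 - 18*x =2*x^3 + 7*x^2 - 128*x - 448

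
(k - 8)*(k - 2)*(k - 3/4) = k^3 - 43*k^2/4 + 47*k/2 - 12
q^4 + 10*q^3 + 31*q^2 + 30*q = q*(q + 2)*(q + 3)*(q + 5)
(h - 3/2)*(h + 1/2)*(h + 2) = h^3 + h^2 - 11*h/4 - 3/2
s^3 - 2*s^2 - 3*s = s*(s - 3)*(s + 1)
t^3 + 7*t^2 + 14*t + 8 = (t + 1)*(t + 2)*(t + 4)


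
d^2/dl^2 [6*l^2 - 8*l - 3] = 12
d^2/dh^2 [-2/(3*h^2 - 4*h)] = 4*(3*h*(3*h - 4) - 4*(3*h - 2)^2)/(h^3*(3*h - 4)^3)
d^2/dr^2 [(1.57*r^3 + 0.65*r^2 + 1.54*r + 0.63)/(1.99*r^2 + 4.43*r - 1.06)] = (7.105427357601e-15*r^5 + 68.9824*r^3 - 21.038598*r^2 + 63.398514*r + 43.308962)/(7.880599*r^6 + 52.629729*r^5 + 104.567535*r^4 + 30.870455*r^3 - 55.69929*r^2 + 14.932644*r - 1.191016)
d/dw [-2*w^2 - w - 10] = -4*w - 1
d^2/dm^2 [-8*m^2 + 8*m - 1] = -16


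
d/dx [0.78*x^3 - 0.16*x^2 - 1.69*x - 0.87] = 2.34*x^2 - 0.32*x - 1.69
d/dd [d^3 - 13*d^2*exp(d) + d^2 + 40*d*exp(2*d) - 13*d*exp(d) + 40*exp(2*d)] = -13*d^2*exp(d) + 3*d^2 + 80*d*exp(2*d) - 39*d*exp(d) + 2*d + 120*exp(2*d) - 13*exp(d)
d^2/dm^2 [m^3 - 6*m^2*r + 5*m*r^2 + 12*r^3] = 6*m - 12*r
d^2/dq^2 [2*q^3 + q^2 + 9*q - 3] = 12*q + 2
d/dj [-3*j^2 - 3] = -6*j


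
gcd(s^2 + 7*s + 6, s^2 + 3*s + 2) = s + 1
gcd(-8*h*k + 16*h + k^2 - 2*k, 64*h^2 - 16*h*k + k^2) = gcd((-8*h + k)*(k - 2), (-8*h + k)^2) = 8*h - k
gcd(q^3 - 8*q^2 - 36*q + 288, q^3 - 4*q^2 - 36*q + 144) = q^2 - 36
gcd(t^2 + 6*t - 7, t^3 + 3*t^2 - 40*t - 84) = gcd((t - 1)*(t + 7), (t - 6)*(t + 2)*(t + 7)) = t + 7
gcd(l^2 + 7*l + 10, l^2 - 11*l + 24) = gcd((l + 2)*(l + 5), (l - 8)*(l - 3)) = 1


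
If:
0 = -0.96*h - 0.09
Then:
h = -0.09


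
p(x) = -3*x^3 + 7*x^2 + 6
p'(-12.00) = -1464.00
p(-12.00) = 6198.00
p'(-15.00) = -2235.00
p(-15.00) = 11706.00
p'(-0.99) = -22.68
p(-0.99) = 15.77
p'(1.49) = 0.88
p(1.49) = 11.62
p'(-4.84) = -278.59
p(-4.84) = 510.12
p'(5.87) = -227.93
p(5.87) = -359.59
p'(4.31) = -106.84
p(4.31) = -104.16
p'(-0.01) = -0.14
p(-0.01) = 6.00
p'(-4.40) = -235.84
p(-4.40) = 397.07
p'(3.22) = -48.24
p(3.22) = -21.58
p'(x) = -9*x^2 + 14*x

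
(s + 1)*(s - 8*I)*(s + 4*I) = s^3 + s^2 - 4*I*s^2 + 32*s - 4*I*s + 32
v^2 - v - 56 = (v - 8)*(v + 7)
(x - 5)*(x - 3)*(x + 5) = x^3 - 3*x^2 - 25*x + 75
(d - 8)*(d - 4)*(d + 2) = d^3 - 10*d^2 + 8*d + 64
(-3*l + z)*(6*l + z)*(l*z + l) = -18*l^3*z - 18*l^3 + 3*l^2*z^2 + 3*l^2*z + l*z^3 + l*z^2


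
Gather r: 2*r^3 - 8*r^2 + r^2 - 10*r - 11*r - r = 2*r^3 - 7*r^2 - 22*r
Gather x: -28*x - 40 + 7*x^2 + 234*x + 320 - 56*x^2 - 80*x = -49*x^2 + 126*x + 280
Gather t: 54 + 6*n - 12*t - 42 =6*n - 12*t + 12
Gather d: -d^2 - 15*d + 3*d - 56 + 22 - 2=-d^2 - 12*d - 36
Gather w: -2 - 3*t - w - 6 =-3*t - w - 8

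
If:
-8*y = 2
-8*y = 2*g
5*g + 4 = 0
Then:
No Solution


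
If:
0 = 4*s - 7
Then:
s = 7/4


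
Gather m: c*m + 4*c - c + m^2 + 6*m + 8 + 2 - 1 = 3*c + m^2 + m*(c + 6) + 9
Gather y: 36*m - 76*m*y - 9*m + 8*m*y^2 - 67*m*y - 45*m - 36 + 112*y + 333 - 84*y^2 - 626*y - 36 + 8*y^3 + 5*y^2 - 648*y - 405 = -18*m + 8*y^3 + y^2*(8*m - 79) + y*(-143*m - 1162) - 144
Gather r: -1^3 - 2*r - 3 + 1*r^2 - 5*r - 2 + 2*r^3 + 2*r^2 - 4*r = 2*r^3 + 3*r^2 - 11*r - 6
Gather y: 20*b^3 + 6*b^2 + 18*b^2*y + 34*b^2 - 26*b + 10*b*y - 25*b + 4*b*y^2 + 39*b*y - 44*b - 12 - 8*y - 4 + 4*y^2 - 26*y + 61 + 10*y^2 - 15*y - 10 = 20*b^3 + 40*b^2 - 95*b + y^2*(4*b + 14) + y*(18*b^2 + 49*b - 49) + 35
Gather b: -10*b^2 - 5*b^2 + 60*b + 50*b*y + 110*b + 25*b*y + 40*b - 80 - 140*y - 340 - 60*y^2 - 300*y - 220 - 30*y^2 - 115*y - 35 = -15*b^2 + b*(75*y + 210) - 90*y^2 - 555*y - 675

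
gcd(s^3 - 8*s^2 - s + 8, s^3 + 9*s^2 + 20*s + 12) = s + 1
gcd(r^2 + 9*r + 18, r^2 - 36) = r + 6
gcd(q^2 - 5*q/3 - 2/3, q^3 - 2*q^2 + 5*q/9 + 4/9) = q + 1/3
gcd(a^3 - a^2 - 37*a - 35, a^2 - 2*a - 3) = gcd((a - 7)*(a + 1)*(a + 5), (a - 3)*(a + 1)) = a + 1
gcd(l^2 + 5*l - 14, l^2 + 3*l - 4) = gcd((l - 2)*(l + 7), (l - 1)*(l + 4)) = 1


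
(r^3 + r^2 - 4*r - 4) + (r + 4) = r^3 + r^2 - 3*r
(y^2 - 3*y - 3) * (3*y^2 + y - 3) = 3*y^4 - 8*y^3 - 15*y^2 + 6*y + 9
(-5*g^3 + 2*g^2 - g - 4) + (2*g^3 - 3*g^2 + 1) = -3*g^3 - g^2 - g - 3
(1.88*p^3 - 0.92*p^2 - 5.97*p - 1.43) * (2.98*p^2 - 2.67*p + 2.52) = 5.6024*p^5 - 7.7612*p^4 - 10.5966*p^3 + 9.3601*p^2 - 11.2263*p - 3.6036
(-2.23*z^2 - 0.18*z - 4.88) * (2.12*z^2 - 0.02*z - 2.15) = -4.7276*z^4 - 0.337*z^3 - 5.5475*z^2 + 0.4846*z + 10.492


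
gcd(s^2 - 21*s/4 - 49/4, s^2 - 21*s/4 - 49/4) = s^2 - 21*s/4 - 49/4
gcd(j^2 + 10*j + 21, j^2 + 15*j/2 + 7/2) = j + 7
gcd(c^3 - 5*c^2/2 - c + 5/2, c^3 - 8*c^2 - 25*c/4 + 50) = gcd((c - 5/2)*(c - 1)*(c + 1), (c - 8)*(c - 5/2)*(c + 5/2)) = c - 5/2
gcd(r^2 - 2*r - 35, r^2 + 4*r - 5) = r + 5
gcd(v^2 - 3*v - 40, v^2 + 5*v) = v + 5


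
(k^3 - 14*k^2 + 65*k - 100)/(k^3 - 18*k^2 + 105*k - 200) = (k - 4)/(k - 8)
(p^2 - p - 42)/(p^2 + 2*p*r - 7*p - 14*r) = (p + 6)/(p + 2*r)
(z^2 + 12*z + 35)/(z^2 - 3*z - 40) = (z + 7)/(z - 8)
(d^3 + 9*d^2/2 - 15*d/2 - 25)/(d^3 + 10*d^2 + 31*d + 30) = (d - 5/2)/(d + 3)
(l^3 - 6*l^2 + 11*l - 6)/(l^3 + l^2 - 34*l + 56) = (l^2 - 4*l + 3)/(l^2 + 3*l - 28)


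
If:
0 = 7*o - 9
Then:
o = 9/7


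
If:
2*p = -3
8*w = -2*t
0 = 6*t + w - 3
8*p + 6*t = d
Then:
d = -204/23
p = -3/2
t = 12/23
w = -3/23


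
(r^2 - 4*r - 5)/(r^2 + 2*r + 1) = (r - 5)/(r + 1)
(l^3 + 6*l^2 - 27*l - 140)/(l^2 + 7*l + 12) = (l^2 + 2*l - 35)/(l + 3)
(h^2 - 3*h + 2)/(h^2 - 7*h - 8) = (-h^2 + 3*h - 2)/(-h^2 + 7*h + 8)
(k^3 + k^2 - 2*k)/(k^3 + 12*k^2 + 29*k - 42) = k*(k + 2)/(k^2 + 13*k + 42)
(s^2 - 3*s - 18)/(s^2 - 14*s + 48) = (s + 3)/(s - 8)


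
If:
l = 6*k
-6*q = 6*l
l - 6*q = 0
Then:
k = 0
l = 0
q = 0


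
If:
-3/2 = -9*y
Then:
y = 1/6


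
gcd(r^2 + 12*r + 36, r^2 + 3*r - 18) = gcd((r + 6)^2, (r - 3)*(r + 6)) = r + 6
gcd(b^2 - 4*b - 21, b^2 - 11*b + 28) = b - 7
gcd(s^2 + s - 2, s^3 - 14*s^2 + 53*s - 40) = s - 1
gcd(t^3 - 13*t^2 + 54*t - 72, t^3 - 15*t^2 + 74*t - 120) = t^2 - 10*t + 24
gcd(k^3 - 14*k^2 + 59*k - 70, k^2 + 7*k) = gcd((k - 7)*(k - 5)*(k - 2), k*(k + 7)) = 1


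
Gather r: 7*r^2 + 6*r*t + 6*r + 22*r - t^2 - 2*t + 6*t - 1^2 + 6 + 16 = 7*r^2 + r*(6*t + 28) - t^2 + 4*t + 21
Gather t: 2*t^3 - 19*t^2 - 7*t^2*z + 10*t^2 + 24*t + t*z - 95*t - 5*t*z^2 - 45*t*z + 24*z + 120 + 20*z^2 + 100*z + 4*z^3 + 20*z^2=2*t^3 + t^2*(-7*z - 9) + t*(-5*z^2 - 44*z - 71) + 4*z^3 + 40*z^2 + 124*z + 120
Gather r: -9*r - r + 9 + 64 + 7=80 - 10*r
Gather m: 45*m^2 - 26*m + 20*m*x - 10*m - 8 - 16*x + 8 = 45*m^2 + m*(20*x - 36) - 16*x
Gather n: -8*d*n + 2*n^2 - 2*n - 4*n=2*n^2 + n*(-8*d - 6)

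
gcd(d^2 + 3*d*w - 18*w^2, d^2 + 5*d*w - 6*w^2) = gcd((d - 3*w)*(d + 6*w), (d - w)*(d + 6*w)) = d + 6*w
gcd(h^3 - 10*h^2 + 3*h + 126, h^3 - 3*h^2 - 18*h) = h^2 - 3*h - 18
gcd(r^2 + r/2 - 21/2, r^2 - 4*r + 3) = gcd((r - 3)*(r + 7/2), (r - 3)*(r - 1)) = r - 3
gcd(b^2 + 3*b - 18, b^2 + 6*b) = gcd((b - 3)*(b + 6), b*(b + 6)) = b + 6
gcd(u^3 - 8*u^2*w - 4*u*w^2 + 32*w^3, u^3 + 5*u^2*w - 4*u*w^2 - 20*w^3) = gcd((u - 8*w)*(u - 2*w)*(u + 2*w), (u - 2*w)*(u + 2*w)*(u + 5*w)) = u^2 - 4*w^2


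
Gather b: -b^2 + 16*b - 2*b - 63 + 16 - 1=-b^2 + 14*b - 48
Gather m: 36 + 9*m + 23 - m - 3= 8*m + 56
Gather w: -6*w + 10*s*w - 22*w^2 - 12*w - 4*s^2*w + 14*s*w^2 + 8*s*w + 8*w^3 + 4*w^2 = 8*w^3 + w^2*(14*s - 18) + w*(-4*s^2 + 18*s - 18)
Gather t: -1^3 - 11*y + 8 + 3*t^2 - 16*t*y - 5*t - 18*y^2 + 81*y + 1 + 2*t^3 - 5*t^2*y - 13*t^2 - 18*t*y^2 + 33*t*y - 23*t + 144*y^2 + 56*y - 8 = 2*t^3 + t^2*(-5*y - 10) + t*(-18*y^2 + 17*y - 28) + 126*y^2 + 126*y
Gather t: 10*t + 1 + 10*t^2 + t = 10*t^2 + 11*t + 1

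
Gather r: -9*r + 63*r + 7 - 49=54*r - 42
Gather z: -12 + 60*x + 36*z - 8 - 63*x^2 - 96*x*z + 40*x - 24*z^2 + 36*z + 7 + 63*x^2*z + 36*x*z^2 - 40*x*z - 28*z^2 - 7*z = -63*x^2 + 100*x + z^2*(36*x - 52) + z*(63*x^2 - 136*x + 65) - 13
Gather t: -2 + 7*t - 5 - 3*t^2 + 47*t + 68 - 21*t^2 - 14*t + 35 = -24*t^2 + 40*t + 96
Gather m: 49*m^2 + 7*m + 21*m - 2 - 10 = 49*m^2 + 28*m - 12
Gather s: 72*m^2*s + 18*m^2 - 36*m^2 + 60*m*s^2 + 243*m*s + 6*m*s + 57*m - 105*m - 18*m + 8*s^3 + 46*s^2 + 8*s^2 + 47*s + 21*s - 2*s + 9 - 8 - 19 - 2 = -18*m^2 - 66*m + 8*s^3 + s^2*(60*m + 54) + s*(72*m^2 + 249*m + 66) - 20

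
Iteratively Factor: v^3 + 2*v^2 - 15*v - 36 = (v + 3)*(v^2 - v - 12) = (v + 3)^2*(v - 4)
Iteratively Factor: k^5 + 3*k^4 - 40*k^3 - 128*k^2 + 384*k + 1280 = (k - 4)*(k^4 + 7*k^3 - 12*k^2 - 176*k - 320) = (k - 4)*(k + 4)*(k^3 + 3*k^2 - 24*k - 80) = (k - 4)*(k + 4)^2*(k^2 - k - 20) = (k - 5)*(k - 4)*(k + 4)^2*(k + 4)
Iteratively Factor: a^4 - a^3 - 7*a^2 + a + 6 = (a + 1)*(a^3 - 2*a^2 - 5*a + 6) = (a + 1)*(a + 2)*(a^2 - 4*a + 3) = (a - 1)*(a + 1)*(a + 2)*(a - 3)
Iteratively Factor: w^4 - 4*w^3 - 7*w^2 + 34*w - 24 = (w + 3)*(w^3 - 7*w^2 + 14*w - 8) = (w - 2)*(w + 3)*(w^2 - 5*w + 4) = (w - 2)*(w - 1)*(w + 3)*(w - 4)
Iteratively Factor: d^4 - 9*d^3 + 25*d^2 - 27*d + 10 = (d - 1)*(d^3 - 8*d^2 + 17*d - 10) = (d - 5)*(d - 1)*(d^2 - 3*d + 2) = (d - 5)*(d - 2)*(d - 1)*(d - 1)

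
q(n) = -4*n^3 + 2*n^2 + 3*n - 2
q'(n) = -12*n^2 + 4*n + 3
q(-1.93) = 28.42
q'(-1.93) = -49.42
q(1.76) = -12.33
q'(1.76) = -27.13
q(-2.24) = 46.27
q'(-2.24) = -66.17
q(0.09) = -1.72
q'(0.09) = 3.26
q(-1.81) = 22.84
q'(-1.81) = -43.55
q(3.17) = -99.81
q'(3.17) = -104.91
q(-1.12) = 2.77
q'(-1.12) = -16.53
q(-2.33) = 52.47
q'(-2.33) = -71.47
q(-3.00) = 115.00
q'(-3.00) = -117.00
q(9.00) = -2729.00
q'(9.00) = -933.00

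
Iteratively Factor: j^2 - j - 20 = (j + 4)*(j - 5)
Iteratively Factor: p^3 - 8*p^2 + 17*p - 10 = (p - 2)*(p^2 - 6*p + 5) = (p - 5)*(p - 2)*(p - 1)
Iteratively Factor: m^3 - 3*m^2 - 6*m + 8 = (m - 4)*(m^2 + m - 2) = (m - 4)*(m - 1)*(m + 2)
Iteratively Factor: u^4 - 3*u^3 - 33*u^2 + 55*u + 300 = (u - 5)*(u^3 + 2*u^2 - 23*u - 60) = (u - 5)*(u + 4)*(u^2 - 2*u - 15) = (u - 5)*(u + 3)*(u + 4)*(u - 5)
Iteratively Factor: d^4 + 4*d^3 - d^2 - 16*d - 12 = (d + 2)*(d^3 + 2*d^2 - 5*d - 6) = (d + 2)*(d + 3)*(d^2 - d - 2) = (d - 2)*(d + 2)*(d + 3)*(d + 1)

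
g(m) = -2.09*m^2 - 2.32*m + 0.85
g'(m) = -4.18*m - 2.32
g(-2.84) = -9.42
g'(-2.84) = 9.55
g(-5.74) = -54.69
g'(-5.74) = 21.67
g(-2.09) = -3.43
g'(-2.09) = 6.42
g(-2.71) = -8.21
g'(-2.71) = 9.01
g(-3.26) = -13.80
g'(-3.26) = 11.31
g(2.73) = -21.06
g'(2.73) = -13.73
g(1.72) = -9.32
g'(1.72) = -9.51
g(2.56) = -18.79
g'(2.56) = -13.02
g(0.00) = 0.85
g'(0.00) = -2.32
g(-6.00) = -60.47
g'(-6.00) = 22.76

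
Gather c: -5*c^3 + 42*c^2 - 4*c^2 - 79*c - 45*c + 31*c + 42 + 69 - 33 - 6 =-5*c^3 + 38*c^2 - 93*c + 72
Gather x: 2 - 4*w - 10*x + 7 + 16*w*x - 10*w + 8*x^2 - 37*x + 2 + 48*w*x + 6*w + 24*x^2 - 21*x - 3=-8*w + 32*x^2 + x*(64*w - 68) + 8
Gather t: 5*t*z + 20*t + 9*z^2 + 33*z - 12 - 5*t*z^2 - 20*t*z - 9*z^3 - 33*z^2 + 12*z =t*(-5*z^2 - 15*z + 20) - 9*z^3 - 24*z^2 + 45*z - 12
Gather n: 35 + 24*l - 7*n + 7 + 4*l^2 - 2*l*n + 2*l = 4*l^2 + 26*l + n*(-2*l - 7) + 42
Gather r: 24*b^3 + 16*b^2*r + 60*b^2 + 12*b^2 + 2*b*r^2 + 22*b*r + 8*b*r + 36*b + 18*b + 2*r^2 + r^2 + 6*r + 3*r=24*b^3 + 72*b^2 + 54*b + r^2*(2*b + 3) + r*(16*b^2 + 30*b + 9)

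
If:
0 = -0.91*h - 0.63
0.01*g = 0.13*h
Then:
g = -9.00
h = -0.69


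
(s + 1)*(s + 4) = s^2 + 5*s + 4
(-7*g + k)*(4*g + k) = -28*g^2 - 3*g*k + k^2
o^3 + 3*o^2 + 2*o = o*(o + 1)*(o + 2)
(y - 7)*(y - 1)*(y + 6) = y^3 - 2*y^2 - 41*y + 42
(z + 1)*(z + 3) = z^2 + 4*z + 3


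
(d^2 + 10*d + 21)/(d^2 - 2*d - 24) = (d^2 + 10*d + 21)/(d^2 - 2*d - 24)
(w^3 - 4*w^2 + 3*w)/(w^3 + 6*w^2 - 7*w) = (w - 3)/(w + 7)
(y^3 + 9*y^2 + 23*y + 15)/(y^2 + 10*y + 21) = (y^2 + 6*y + 5)/(y + 7)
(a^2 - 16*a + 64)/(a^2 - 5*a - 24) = (a - 8)/(a + 3)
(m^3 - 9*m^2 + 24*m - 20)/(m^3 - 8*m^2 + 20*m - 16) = (m - 5)/(m - 4)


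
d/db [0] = 0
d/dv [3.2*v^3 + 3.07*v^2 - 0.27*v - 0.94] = 9.6*v^2 + 6.14*v - 0.27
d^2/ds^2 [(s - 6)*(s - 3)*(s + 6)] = 6*s - 6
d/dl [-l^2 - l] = -2*l - 1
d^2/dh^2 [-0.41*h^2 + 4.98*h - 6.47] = -0.820000000000000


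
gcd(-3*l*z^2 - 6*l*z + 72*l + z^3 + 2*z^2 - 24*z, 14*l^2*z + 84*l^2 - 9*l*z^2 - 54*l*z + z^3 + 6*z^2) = z + 6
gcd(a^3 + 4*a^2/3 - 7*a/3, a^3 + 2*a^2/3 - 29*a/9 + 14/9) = a^2 + 4*a/3 - 7/3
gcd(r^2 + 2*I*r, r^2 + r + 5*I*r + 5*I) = 1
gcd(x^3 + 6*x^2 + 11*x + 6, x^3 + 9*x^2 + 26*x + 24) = x^2 + 5*x + 6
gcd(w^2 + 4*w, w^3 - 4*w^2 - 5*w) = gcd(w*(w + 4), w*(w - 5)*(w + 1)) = w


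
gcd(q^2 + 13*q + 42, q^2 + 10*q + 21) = q + 7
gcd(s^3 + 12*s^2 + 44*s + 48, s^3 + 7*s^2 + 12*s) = s + 4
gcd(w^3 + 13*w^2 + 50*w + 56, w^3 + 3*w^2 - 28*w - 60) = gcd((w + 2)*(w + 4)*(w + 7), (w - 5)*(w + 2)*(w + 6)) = w + 2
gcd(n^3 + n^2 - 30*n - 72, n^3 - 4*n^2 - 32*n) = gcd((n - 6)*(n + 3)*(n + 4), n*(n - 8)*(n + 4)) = n + 4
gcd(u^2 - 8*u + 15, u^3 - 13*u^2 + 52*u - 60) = u - 5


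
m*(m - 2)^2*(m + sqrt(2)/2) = m^4 - 4*m^3 + sqrt(2)*m^3/2 - 2*sqrt(2)*m^2 + 4*m^2 + 2*sqrt(2)*m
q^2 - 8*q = q*(q - 8)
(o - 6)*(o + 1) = o^2 - 5*o - 6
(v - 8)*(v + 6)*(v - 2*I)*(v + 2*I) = v^4 - 2*v^3 - 44*v^2 - 8*v - 192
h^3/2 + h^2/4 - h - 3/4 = (h/2 + 1/2)*(h - 3/2)*(h + 1)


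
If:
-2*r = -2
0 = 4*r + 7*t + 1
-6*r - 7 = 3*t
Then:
No Solution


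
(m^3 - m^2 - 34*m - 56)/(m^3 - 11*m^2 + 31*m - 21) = (m^2 + 6*m + 8)/(m^2 - 4*m + 3)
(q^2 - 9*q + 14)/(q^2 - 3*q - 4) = (-q^2 + 9*q - 14)/(-q^2 + 3*q + 4)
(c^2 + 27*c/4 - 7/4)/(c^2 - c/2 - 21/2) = (-4*c^2 - 27*c + 7)/(2*(-2*c^2 + c + 21))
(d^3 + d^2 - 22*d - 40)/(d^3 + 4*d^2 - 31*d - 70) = (d + 4)/(d + 7)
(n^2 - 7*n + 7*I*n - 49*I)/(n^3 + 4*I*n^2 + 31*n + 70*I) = (n - 7)/(n^2 - 3*I*n + 10)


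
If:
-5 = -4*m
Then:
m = 5/4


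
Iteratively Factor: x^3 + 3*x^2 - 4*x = (x - 1)*(x^2 + 4*x) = x*(x - 1)*(x + 4)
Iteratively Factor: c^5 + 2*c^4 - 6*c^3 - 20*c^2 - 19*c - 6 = (c + 2)*(c^4 - 6*c^2 - 8*c - 3) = (c + 1)*(c + 2)*(c^3 - c^2 - 5*c - 3) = (c + 1)^2*(c + 2)*(c^2 - 2*c - 3) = (c + 1)^3*(c + 2)*(c - 3)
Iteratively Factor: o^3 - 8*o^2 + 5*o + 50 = (o - 5)*(o^2 - 3*o - 10) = (o - 5)*(o + 2)*(o - 5)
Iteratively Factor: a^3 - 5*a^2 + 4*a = (a - 1)*(a^2 - 4*a) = (a - 4)*(a - 1)*(a)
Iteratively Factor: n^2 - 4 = (n + 2)*(n - 2)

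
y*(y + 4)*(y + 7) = y^3 + 11*y^2 + 28*y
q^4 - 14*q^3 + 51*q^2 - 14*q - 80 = (q - 8)*(q - 5)*(q - 2)*(q + 1)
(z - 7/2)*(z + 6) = z^2 + 5*z/2 - 21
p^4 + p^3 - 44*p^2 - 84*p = p*(p - 7)*(p + 2)*(p + 6)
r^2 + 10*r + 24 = (r + 4)*(r + 6)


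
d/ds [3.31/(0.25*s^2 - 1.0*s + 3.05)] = (3.31 - 1.655*s)/(0.25*s^2 - 1.0*s + 3.05)^2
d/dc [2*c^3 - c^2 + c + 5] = 6*c^2 - 2*c + 1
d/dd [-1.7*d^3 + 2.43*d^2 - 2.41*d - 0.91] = -5.1*d^2 + 4.86*d - 2.41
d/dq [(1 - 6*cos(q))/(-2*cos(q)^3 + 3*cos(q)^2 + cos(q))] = (24*cos(q)^3 - 24*cos(q)^2 + 6*cos(q) + 1)*sin(q)/((3*cos(q) - cos(2*q))^2*cos(q)^2)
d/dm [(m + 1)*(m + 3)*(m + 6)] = 3*m^2 + 20*m + 27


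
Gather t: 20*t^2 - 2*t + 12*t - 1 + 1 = 20*t^2 + 10*t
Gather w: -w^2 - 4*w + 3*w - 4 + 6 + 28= -w^2 - w + 30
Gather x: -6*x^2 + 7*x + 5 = -6*x^2 + 7*x + 5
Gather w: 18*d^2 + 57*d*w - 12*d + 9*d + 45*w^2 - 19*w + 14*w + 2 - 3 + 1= 18*d^2 - 3*d + 45*w^2 + w*(57*d - 5)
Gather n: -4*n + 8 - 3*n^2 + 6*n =-3*n^2 + 2*n + 8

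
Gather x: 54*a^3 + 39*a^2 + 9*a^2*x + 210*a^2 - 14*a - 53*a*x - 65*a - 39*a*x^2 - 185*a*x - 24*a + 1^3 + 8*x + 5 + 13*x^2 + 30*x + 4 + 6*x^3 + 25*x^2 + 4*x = 54*a^3 + 249*a^2 - 103*a + 6*x^3 + x^2*(38 - 39*a) + x*(9*a^2 - 238*a + 42) + 10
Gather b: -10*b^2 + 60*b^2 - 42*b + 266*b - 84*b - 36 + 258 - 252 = 50*b^2 + 140*b - 30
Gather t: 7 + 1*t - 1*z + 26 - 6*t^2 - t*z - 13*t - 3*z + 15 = -6*t^2 + t*(-z - 12) - 4*z + 48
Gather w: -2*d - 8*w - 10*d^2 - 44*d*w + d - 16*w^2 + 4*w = -10*d^2 - d - 16*w^2 + w*(-44*d - 4)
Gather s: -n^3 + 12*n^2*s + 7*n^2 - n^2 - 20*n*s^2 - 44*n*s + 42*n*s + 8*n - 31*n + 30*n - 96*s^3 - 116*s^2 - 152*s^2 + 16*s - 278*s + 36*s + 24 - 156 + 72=-n^3 + 6*n^2 + 7*n - 96*s^3 + s^2*(-20*n - 268) + s*(12*n^2 - 2*n - 226) - 60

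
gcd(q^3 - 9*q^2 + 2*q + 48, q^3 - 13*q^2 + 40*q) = q - 8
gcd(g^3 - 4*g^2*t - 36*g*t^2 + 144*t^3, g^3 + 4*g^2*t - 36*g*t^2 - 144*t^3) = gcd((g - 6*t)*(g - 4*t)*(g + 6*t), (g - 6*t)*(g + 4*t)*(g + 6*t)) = -g^2 + 36*t^2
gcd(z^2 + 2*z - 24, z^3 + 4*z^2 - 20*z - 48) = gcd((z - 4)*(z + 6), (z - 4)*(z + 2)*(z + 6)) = z^2 + 2*z - 24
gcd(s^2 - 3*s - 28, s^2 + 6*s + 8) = s + 4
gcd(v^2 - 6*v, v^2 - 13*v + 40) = 1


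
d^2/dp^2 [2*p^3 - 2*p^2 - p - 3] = 12*p - 4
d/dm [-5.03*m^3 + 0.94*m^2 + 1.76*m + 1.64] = -15.09*m^2 + 1.88*m + 1.76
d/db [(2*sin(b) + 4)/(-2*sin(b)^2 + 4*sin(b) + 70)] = (sin(b)^2 + 4*sin(b) + 31)*cos(b)/((sin(b) - 7)^2*(sin(b) + 5)^2)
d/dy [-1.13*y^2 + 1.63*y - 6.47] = 1.63 - 2.26*y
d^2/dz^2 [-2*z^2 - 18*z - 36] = -4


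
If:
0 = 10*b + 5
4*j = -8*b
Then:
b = -1/2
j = 1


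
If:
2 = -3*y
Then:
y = -2/3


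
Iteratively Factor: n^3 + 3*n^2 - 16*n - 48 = (n - 4)*(n^2 + 7*n + 12) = (n - 4)*(n + 3)*(n + 4)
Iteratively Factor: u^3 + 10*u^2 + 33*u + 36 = (u + 3)*(u^2 + 7*u + 12) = (u + 3)*(u + 4)*(u + 3)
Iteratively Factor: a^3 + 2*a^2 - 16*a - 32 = (a + 2)*(a^2 - 16) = (a + 2)*(a + 4)*(a - 4)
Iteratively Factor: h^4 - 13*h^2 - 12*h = (h)*(h^3 - 13*h - 12) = h*(h - 4)*(h^2 + 4*h + 3) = h*(h - 4)*(h + 3)*(h + 1)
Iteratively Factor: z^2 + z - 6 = (z + 3)*(z - 2)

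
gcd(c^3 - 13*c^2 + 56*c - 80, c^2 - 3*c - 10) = c - 5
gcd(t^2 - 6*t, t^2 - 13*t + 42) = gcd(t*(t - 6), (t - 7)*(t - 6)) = t - 6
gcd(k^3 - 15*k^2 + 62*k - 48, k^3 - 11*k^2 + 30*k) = k - 6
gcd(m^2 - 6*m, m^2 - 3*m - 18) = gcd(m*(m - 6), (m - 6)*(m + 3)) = m - 6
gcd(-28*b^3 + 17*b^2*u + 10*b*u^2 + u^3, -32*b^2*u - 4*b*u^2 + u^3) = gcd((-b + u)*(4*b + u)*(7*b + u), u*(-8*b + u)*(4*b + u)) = 4*b + u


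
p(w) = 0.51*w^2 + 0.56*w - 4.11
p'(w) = 1.02*w + 0.56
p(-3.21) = -0.65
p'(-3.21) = -2.71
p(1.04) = -2.98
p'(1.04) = 1.62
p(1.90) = -1.20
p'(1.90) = 2.50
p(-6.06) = 11.23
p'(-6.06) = -5.62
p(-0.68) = -4.25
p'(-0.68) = -0.13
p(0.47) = -3.73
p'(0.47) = 1.04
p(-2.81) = -1.66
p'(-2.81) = -2.31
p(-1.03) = -4.15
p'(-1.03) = -0.49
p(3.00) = 2.16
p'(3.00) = 3.62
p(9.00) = 42.24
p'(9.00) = 9.74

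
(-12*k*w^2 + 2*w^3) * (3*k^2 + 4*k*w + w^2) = -36*k^3*w^2 - 42*k^2*w^3 - 4*k*w^4 + 2*w^5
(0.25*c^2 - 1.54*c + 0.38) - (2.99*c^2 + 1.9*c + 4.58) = -2.74*c^2 - 3.44*c - 4.2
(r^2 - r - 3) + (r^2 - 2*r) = 2*r^2 - 3*r - 3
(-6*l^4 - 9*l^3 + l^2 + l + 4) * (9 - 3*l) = 18*l^5 - 27*l^4 - 84*l^3 + 6*l^2 - 3*l + 36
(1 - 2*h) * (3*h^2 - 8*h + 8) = -6*h^3 + 19*h^2 - 24*h + 8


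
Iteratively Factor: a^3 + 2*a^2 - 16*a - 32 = (a - 4)*(a^2 + 6*a + 8) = (a - 4)*(a + 4)*(a + 2)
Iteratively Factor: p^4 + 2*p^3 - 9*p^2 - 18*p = (p + 3)*(p^3 - p^2 - 6*p) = p*(p + 3)*(p^2 - p - 6) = p*(p + 2)*(p + 3)*(p - 3)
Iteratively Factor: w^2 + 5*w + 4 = (w + 4)*(w + 1)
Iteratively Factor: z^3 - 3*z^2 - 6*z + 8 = (z - 4)*(z^2 + z - 2) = (z - 4)*(z - 1)*(z + 2)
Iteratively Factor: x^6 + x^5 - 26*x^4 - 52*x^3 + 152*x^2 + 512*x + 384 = (x - 4)*(x^5 + 5*x^4 - 6*x^3 - 76*x^2 - 152*x - 96) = (x - 4)*(x + 2)*(x^4 + 3*x^3 - 12*x^2 - 52*x - 48) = (x - 4)*(x + 2)*(x + 3)*(x^3 - 12*x - 16) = (x - 4)^2*(x + 2)*(x + 3)*(x^2 + 4*x + 4) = (x - 4)^2*(x + 2)^2*(x + 3)*(x + 2)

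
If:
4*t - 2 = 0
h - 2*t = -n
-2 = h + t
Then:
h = -5/2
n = 7/2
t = 1/2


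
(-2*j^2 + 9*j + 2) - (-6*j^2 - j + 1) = 4*j^2 + 10*j + 1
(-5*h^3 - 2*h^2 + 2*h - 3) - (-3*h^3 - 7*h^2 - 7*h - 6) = -2*h^3 + 5*h^2 + 9*h + 3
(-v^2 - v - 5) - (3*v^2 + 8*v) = -4*v^2 - 9*v - 5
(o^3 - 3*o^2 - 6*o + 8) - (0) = o^3 - 3*o^2 - 6*o + 8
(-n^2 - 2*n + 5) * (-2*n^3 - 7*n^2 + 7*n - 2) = 2*n^5 + 11*n^4 - 3*n^3 - 47*n^2 + 39*n - 10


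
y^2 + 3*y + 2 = (y + 1)*(y + 2)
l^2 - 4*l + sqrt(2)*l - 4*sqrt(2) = (l - 4)*(l + sqrt(2))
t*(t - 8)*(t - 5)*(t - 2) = t^4 - 15*t^3 + 66*t^2 - 80*t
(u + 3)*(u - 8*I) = u^2 + 3*u - 8*I*u - 24*I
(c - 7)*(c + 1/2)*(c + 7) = c^3 + c^2/2 - 49*c - 49/2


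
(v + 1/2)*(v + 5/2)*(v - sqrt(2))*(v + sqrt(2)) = v^4 + 3*v^3 - 3*v^2/4 - 6*v - 5/2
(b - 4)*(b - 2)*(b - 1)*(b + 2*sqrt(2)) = b^4 - 7*b^3 + 2*sqrt(2)*b^3 - 14*sqrt(2)*b^2 + 14*b^2 - 8*b + 28*sqrt(2)*b - 16*sqrt(2)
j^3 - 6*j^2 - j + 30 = (j - 5)*(j - 3)*(j + 2)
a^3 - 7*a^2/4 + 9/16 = (a - 3/2)*(a - 3/4)*(a + 1/2)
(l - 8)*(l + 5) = l^2 - 3*l - 40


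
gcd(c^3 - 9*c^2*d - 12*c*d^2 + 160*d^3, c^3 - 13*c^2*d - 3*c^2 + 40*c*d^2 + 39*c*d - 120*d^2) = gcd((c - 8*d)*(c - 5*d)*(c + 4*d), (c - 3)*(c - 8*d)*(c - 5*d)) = c^2 - 13*c*d + 40*d^2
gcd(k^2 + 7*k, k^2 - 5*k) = k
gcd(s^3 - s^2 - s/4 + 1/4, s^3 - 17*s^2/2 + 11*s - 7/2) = s^2 - 3*s/2 + 1/2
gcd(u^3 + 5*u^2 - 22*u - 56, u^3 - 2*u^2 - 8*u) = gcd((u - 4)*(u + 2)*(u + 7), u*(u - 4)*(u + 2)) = u^2 - 2*u - 8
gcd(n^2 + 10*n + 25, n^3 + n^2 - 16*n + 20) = n + 5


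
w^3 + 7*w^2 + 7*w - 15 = (w - 1)*(w + 3)*(w + 5)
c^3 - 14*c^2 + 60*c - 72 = (c - 6)^2*(c - 2)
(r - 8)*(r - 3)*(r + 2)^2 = r^4 - 7*r^3 - 16*r^2 + 52*r + 96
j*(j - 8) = j^2 - 8*j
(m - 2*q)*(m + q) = m^2 - m*q - 2*q^2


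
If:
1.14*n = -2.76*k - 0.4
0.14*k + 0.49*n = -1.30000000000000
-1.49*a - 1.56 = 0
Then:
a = -1.05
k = 1.08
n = -2.96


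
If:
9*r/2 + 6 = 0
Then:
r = -4/3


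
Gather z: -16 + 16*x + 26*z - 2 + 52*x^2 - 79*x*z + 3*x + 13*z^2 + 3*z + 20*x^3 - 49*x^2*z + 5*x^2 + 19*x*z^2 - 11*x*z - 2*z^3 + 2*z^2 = 20*x^3 + 57*x^2 + 19*x - 2*z^3 + z^2*(19*x + 15) + z*(-49*x^2 - 90*x + 29) - 18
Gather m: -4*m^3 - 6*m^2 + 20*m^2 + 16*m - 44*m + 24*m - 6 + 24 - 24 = -4*m^3 + 14*m^2 - 4*m - 6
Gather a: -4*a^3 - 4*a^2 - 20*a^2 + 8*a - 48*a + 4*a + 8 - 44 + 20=-4*a^3 - 24*a^2 - 36*a - 16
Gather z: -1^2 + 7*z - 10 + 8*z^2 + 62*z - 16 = 8*z^2 + 69*z - 27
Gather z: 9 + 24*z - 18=24*z - 9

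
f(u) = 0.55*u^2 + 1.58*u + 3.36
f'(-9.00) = -8.32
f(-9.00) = 33.69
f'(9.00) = 11.48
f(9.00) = 62.13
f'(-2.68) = -1.37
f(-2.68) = 3.08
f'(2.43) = 4.25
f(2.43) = 10.45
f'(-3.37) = -2.13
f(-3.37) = 4.28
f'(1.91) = 3.68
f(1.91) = 8.38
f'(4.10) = 6.09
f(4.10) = 19.08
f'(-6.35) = -5.40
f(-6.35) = 15.50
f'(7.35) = 9.66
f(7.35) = 44.69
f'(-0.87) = 0.62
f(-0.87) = 2.40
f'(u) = 1.1*u + 1.58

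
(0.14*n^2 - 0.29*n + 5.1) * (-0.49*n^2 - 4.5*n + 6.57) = -0.0686*n^4 - 0.4879*n^3 - 0.2742*n^2 - 24.8553*n + 33.507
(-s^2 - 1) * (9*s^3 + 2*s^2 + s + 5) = -9*s^5 - 2*s^4 - 10*s^3 - 7*s^2 - s - 5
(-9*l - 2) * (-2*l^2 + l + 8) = 18*l^3 - 5*l^2 - 74*l - 16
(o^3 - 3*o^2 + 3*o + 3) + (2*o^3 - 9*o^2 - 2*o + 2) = 3*o^3 - 12*o^2 + o + 5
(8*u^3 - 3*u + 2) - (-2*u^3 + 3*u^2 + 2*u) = 10*u^3 - 3*u^2 - 5*u + 2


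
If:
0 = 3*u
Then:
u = 0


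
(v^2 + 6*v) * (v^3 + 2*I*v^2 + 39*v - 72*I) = v^5 + 6*v^4 + 2*I*v^4 + 39*v^3 + 12*I*v^3 + 234*v^2 - 72*I*v^2 - 432*I*v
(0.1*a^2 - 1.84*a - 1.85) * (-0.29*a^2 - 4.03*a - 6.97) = -0.029*a^4 + 0.1306*a^3 + 7.2547*a^2 + 20.2803*a + 12.8945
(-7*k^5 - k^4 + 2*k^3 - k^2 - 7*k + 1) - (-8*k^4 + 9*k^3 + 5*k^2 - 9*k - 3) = -7*k^5 + 7*k^4 - 7*k^3 - 6*k^2 + 2*k + 4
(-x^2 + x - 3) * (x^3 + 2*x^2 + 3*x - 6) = -x^5 - x^4 - 4*x^3 + 3*x^2 - 15*x + 18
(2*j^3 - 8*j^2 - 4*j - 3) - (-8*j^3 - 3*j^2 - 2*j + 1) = 10*j^3 - 5*j^2 - 2*j - 4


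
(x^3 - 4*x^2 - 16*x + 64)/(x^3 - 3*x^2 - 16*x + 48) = (x - 4)/(x - 3)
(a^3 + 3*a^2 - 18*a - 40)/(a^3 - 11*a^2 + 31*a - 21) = (a^3 + 3*a^2 - 18*a - 40)/(a^3 - 11*a^2 + 31*a - 21)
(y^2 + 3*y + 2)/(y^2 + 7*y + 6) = (y + 2)/(y + 6)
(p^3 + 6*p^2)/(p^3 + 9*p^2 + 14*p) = p*(p + 6)/(p^2 + 9*p + 14)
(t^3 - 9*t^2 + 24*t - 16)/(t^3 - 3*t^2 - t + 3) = (t^2 - 8*t + 16)/(t^2 - 2*t - 3)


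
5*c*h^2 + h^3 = h^2*(5*c + h)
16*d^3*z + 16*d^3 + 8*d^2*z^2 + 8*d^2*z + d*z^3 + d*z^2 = (4*d + z)^2*(d*z + d)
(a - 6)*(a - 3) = a^2 - 9*a + 18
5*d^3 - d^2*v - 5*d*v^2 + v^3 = (-5*d + v)*(-d + v)*(d + v)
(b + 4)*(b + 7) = b^2 + 11*b + 28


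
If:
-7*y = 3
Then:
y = -3/7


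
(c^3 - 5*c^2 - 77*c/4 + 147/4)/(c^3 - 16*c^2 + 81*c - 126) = (c^2 + 2*c - 21/4)/(c^2 - 9*c + 18)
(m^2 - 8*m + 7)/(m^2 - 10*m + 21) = (m - 1)/(m - 3)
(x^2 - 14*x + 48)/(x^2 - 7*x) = (x^2 - 14*x + 48)/(x*(x - 7))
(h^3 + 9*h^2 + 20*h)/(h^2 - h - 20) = h*(h + 5)/(h - 5)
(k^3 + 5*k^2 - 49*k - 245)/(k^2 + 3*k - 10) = (k^2 - 49)/(k - 2)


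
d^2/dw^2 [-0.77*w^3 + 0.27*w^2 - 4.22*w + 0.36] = 0.54 - 4.62*w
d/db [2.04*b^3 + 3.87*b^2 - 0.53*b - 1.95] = 6.12*b^2 + 7.74*b - 0.53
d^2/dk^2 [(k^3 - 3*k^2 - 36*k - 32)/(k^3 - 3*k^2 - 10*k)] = 4*(-39*k^5 + 21*k^4 + 137*k^3 + 48*k^2 - 1440*k - 1600)/(k^3*(k^6 - 9*k^5 - 3*k^4 + 153*k^3 + 30*k^2 - 900*k - 1000))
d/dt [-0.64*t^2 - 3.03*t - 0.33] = -1.28*t - 3.03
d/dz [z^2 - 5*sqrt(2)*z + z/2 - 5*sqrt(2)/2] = 2*z - 5*sqrt(2) + 1/2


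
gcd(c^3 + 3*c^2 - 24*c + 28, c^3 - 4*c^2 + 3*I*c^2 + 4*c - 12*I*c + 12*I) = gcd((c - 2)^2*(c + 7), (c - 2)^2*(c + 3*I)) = c^2 - 4*c + 4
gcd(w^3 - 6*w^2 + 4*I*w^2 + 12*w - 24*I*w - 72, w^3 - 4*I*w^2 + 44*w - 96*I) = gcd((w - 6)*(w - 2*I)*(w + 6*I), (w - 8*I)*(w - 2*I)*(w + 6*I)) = w^2 + 4*I*w + 12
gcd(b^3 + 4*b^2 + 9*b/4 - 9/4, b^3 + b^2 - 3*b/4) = b^2 + b - 3/4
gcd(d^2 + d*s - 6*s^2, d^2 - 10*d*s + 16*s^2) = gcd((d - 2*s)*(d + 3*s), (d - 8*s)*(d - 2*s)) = -d + 2*s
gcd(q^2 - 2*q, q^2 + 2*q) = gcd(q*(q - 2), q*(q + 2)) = q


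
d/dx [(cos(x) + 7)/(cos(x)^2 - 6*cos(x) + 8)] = (cos(x)^2 + 14*cos(x) - 50)*sin(x)/(cos(x)^2 - 6*cos(x) + 8)^2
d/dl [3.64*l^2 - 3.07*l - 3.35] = 7.28*l - 3.07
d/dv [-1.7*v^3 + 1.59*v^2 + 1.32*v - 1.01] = -5.1*v^2 + 3.18*v + 1.32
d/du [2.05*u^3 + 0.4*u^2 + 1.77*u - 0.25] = 6.15*u^2 + 0.8*u + 1.77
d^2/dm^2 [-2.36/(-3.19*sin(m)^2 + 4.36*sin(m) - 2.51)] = (-96.062384*sin(m)^4 + 98.471472*sin(m)^3 + 174.816056*sin(m)^2 - 222.76984*sin(m) + 51.932744)/(3.19*sin(m)^2 - 4.36*sin(m) + 2.51)^3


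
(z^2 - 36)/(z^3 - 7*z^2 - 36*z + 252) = 1/(z - 7)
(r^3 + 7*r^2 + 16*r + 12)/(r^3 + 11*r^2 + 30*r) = (r^3 + 7*r^2 + 16*r + 12)/(r*(r^2 + 11*r + 30))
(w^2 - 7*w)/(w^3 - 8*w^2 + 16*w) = (w - 7)/(w^2 - 8*w + 16)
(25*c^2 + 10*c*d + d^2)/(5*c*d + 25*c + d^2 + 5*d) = (5*c + d)/(d + 5)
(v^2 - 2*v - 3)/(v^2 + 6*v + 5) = (v - 3)/(v + 5)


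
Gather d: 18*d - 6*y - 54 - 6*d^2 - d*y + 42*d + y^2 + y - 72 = -6*d^2 + d*(60 - y) + y^2 - 5*y - 126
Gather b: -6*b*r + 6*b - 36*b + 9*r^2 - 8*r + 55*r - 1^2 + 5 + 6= b*(-6*r - 30) + 9*r^2 + 47*r + 10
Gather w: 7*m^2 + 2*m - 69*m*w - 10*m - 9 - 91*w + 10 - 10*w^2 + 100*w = 7*m^2 - 8*m - 10*w^2 + w*(9 - 69*m) + 1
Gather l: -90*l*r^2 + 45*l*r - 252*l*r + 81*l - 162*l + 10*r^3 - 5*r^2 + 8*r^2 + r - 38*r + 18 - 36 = l*(-90*r^2 - 207*r - 81) + 10*r^3 + 3*r^2 - 37*r - 18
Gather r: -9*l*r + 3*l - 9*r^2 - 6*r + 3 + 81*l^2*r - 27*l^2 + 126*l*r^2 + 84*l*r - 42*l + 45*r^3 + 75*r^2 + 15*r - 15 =-27*l^2 - 39*l + 45*r^3 + r^2*(126*l + 66) + r*(81*l^2 + 75*l + 9) - 12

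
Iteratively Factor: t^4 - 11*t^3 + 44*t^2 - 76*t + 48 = (t - 2)*(t^3 - 9*t^2 + 26*t - 24) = (t - 2)^2*(t^2 - 7*t + 12) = (t - 4)*(t - 2)^2*(t - 3)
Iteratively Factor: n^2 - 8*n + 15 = (n - 5)*(n - 3)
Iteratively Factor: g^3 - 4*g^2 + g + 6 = (g + 1)*(g^2 - 5*g + 6) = (g - 2)*(g + 1)*(g - 3)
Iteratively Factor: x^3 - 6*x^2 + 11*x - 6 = (x - 2)*(x^2 - 4*x + 3) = (x - 3)*(x - 2)*(x - 1)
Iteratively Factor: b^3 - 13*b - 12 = (b - 4)*(b^2 + 4*b + 3) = (b - 4)*(b + 3)*(b + 1)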